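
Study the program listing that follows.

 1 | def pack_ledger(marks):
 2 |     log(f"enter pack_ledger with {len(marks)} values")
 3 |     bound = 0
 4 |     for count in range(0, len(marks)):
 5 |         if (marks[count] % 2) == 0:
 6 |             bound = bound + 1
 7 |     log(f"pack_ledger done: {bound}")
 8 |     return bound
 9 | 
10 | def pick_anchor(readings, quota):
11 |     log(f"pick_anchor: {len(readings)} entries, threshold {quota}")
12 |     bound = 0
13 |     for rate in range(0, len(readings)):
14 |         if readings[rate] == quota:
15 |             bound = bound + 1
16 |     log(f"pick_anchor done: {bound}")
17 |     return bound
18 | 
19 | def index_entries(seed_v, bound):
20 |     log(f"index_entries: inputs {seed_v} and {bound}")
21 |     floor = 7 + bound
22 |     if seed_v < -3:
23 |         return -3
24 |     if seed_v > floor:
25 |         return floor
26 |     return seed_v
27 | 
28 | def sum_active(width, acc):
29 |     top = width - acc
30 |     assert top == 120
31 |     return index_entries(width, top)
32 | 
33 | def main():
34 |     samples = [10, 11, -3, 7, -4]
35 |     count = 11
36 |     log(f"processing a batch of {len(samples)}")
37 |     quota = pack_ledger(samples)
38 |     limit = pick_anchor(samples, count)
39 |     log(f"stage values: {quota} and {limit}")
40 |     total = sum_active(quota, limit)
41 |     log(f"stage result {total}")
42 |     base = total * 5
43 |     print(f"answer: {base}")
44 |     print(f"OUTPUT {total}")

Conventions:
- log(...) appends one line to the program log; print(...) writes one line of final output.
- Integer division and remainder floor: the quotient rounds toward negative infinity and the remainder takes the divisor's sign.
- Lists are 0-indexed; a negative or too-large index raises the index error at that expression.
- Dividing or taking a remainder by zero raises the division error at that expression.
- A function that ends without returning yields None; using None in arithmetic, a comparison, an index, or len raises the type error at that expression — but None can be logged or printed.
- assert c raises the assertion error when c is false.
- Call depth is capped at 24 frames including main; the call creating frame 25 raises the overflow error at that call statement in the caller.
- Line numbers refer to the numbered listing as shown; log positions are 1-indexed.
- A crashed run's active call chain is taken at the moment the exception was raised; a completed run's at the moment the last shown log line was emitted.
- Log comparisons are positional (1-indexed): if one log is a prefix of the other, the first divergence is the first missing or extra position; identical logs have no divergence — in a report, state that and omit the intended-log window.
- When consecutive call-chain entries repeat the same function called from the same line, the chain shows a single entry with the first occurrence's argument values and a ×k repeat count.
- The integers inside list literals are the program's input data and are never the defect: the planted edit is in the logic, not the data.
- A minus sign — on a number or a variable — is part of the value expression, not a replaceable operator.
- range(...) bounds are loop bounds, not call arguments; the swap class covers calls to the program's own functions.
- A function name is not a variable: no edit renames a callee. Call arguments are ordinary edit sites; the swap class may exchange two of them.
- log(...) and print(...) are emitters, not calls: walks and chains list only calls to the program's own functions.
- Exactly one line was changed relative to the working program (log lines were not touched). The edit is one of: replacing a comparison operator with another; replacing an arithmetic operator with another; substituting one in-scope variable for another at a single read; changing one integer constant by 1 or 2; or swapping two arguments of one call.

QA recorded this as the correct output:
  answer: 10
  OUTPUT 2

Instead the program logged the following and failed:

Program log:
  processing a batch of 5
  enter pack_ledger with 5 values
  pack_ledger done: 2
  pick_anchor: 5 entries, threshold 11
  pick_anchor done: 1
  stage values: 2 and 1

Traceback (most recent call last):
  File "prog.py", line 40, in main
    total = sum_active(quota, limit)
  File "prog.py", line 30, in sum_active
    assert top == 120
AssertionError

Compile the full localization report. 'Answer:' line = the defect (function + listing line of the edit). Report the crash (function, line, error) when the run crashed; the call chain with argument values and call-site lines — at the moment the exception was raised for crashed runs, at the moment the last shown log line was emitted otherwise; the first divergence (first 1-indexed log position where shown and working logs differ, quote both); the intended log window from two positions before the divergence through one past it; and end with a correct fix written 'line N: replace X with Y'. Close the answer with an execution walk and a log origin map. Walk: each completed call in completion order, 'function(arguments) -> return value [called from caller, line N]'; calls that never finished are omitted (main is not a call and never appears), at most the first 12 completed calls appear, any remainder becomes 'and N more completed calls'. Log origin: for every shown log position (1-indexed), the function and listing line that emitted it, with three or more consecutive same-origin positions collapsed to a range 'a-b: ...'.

Answer: the defect is in sum_active at line 30.
Core observation: The shown log is a 6-line prefix of the intended one, whose next entry is 'index_entries: inputs 2 and 1'.
Crash: sum_active, line 30, AssertionError.
Call chain: main -> sum_active(2, 1) (called at line 40).
First divergence: position 7 — after 6 matching lines the faulty run goes silent; intended next line 'index_entries: inputs 2 and 1'.
Intended log window:
  5: pick_anchor done: 1
  6: stage values: 2 and 1
  7: index_entries: inputs 2 and 1
  8: stage result 2
Execution walk:
  pack_ledger([10, 11, -3, 7, -4]) -> 2  [called from main, line 37]
  pick_anchor([10, 11, -3, 7, -4], 11) -> 1  [called from main, line 38]
Origin of each log line:
  1 — main, line 36
  2 — pack_ledger, line 2
  3 — pack_ledger, line 7
  4 — pick_anchor, line 11
  5 — pick_anchor, line 16
  6 — main, line 39
A correct fix: line 30: replace `==` with `<=`.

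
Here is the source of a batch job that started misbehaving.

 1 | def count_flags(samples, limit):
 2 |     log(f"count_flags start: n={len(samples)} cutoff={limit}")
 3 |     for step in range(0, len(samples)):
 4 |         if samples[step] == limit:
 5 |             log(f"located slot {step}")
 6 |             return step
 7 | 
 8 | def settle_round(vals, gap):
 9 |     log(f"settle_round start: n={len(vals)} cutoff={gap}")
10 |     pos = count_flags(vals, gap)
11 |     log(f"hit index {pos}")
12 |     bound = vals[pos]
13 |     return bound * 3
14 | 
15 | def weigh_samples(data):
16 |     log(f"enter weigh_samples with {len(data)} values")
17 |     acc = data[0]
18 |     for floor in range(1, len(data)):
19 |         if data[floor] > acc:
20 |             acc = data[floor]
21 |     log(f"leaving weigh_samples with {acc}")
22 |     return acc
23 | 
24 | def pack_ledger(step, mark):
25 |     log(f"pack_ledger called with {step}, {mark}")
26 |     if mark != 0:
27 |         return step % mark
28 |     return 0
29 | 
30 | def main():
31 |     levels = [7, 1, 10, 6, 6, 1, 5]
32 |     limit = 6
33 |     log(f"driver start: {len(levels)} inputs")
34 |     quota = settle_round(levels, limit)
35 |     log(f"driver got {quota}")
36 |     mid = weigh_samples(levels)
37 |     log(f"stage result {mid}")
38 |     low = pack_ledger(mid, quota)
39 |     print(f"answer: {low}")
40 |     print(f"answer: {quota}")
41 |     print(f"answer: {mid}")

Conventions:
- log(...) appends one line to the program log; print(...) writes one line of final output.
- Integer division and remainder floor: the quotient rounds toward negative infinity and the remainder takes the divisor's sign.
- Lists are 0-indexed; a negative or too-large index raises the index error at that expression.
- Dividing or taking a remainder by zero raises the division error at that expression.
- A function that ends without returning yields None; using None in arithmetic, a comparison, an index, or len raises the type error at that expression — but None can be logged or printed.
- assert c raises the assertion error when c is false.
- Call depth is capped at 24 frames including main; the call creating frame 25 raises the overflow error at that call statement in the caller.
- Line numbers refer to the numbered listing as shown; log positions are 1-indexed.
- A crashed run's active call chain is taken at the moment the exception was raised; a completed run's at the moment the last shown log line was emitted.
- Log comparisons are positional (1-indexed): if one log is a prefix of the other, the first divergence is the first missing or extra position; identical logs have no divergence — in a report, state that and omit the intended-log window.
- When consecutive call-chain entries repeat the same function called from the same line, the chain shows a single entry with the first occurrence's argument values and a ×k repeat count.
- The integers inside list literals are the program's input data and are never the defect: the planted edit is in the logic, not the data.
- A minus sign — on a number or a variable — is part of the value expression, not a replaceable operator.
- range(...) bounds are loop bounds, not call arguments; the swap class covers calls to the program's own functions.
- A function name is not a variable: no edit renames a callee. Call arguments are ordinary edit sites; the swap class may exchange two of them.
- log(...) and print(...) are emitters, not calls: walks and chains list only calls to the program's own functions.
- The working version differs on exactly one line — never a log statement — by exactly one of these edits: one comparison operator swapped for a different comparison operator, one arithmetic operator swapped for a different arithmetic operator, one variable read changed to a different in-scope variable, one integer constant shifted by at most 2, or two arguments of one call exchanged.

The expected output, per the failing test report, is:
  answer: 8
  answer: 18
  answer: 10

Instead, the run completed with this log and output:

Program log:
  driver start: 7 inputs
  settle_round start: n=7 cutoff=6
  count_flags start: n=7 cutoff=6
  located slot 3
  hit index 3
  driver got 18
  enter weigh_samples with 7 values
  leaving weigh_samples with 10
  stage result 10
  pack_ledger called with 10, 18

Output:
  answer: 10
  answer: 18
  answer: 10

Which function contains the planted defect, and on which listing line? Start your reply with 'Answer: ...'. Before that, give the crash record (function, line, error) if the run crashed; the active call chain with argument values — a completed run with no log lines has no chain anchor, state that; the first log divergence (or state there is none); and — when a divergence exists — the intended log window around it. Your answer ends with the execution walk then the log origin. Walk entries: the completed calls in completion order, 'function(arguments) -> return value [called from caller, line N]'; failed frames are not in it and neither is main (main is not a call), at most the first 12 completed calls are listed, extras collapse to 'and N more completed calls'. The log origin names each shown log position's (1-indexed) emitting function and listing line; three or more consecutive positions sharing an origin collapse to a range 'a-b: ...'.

Answer: the defect is in main at line 38.
Key fact: At log position 10 the runs split — shown 'pack_ledger called with 10, 18', but the working version logs 'pack_ledger called with 18, 10'.
Call chain: main -> pack_ledger(10, 18) (called at line 38).
First divergence: at position 10 the run shows 'pack_ledger called with 10, 18' where the working version logs 'pack_ledger called with 18, 10'.
Intended log window:
  8: leaving weigh_samples with 10
  9: stage result 10
  10: pack_ledger called with 18, 10
Execution walk:
  count_flags([7, 1, 10, 6, 6, 1, 5], 6) -> 3  [called from settle_round, line 10]
  settle_round([7, 1, 10, 6, 6, 1, 5], 6) -> 18  [called from main, line 34]
  weigh_samples([7, 1, 10, 6, 6, 1, 5]) -> 10  [called from main, line 36]
  pack_ledger(10, 18) -> 10  [called from main, line 38]
Origin of each log line:
  1: emitted by main (line 33)
  2: emitted by settle_round (line 9)
  3: emitted by count_flags (line 2)
  4: emitted by count_flags (line 5)
  5: emitted by settle_round (line 11)
  6: emitted by main (line 35)
  7: emitted by weigh_samples (line 16)
  8: emitted by weigh_samples (line 21)
  9: emitted by main (line 37)
  10: emitted by pack_ledger (line 25)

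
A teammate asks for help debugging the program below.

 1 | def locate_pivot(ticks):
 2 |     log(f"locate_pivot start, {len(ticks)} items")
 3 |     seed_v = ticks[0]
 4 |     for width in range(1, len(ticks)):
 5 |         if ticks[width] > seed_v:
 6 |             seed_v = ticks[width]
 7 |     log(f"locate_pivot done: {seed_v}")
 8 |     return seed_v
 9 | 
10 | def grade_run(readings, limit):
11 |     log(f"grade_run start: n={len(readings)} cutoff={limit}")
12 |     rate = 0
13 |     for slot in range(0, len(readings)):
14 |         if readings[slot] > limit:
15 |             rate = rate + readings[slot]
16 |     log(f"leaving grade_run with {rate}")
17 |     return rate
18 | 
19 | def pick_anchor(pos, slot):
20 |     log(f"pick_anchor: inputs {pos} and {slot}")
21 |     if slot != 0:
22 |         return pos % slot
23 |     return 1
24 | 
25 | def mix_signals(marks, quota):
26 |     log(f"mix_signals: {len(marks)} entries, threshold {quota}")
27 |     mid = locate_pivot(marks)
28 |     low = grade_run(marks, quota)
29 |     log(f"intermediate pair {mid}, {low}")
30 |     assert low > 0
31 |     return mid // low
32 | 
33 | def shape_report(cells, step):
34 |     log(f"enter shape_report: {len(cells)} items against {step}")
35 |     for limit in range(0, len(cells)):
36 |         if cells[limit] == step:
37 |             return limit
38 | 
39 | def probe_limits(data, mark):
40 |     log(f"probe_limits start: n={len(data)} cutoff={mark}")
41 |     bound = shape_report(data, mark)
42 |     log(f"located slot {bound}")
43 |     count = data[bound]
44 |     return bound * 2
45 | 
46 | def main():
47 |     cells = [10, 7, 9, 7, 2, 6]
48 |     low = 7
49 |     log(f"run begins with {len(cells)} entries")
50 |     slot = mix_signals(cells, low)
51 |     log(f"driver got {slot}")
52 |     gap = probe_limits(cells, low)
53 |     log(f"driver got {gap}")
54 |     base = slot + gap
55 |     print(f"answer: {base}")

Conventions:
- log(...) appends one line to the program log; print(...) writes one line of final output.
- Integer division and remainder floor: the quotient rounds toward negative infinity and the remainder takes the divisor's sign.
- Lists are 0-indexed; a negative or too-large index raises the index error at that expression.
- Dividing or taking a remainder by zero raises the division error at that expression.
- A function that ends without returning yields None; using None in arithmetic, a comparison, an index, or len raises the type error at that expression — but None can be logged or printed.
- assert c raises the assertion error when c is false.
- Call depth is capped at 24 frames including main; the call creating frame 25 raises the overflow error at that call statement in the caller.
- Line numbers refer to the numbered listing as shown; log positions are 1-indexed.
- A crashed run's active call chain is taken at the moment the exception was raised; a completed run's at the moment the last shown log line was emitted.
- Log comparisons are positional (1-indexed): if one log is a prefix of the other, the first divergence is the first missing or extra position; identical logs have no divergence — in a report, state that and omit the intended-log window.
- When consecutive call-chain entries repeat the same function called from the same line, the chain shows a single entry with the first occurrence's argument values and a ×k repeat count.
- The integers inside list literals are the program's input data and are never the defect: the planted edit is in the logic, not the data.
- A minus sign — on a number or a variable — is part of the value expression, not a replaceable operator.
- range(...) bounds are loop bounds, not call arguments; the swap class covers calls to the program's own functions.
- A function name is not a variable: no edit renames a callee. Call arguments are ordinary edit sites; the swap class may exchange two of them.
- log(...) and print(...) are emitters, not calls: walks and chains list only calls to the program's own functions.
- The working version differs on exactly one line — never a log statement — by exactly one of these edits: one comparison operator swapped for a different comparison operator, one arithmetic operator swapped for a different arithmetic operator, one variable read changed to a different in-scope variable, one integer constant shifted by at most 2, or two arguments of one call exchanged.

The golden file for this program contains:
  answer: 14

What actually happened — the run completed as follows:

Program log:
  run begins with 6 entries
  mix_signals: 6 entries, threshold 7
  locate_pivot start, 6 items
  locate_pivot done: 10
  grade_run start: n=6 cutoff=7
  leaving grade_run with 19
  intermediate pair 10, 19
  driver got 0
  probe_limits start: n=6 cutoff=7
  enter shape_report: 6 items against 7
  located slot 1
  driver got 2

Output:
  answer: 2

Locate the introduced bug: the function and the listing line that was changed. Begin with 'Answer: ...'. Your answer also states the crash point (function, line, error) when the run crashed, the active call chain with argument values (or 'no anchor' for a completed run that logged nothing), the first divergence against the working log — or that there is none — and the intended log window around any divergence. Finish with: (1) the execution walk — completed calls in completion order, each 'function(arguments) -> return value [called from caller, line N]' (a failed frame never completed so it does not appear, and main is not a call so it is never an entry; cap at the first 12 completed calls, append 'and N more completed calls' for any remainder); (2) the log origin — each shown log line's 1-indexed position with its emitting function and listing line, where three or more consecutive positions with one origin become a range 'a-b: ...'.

Answer: the defect is in probe_limits at line 44.
Key observation: Position 12 is the first bad log line: 'driver got 2' should read 'driver got 14'.
Call chain: main.
First divergence: position 12 — shown 'driver got 2', intended 'driver got 14'.
Intended log window:
  10: enter shape_report: 6 items against 7
  11: located slot 1
  12: driver got 14
Execution walk:
  locate_pivot([10, 7, 9, 7, 2, 6]) -> 10  [called from mix_signals, line 27]
  grade_run([10, 7, 9, 7, 2, 6], 7) -> 19  [called from mix_signals, line 28]
  mix_signals([10, 7, 9, 7, 2, 6], 7) -> 0  [called from main, line 50]
  shape_report([10, 7, 9, 7, 2, 6], 7) -> 1  [called from probe_limits, line 41]
  probe_limits([10, 7, 9, 7, 2, 6], 7) -> 2  [called from main, line 52]
Log origins:
  1: from main, line 49
  2: from mix_signals, line 26
  3: from locate_pivot, line 2
  4: from locate_pivot, line 7
  5: from grade_run, line 11
  6: from grade_run, line 16
  7: from mix_signals, line 29
  8: from main, line 51
  9: from probe_limits, line 40
  10: from shape_report, line 34
  11: from probe_limits, line 42
  12: from main, line 53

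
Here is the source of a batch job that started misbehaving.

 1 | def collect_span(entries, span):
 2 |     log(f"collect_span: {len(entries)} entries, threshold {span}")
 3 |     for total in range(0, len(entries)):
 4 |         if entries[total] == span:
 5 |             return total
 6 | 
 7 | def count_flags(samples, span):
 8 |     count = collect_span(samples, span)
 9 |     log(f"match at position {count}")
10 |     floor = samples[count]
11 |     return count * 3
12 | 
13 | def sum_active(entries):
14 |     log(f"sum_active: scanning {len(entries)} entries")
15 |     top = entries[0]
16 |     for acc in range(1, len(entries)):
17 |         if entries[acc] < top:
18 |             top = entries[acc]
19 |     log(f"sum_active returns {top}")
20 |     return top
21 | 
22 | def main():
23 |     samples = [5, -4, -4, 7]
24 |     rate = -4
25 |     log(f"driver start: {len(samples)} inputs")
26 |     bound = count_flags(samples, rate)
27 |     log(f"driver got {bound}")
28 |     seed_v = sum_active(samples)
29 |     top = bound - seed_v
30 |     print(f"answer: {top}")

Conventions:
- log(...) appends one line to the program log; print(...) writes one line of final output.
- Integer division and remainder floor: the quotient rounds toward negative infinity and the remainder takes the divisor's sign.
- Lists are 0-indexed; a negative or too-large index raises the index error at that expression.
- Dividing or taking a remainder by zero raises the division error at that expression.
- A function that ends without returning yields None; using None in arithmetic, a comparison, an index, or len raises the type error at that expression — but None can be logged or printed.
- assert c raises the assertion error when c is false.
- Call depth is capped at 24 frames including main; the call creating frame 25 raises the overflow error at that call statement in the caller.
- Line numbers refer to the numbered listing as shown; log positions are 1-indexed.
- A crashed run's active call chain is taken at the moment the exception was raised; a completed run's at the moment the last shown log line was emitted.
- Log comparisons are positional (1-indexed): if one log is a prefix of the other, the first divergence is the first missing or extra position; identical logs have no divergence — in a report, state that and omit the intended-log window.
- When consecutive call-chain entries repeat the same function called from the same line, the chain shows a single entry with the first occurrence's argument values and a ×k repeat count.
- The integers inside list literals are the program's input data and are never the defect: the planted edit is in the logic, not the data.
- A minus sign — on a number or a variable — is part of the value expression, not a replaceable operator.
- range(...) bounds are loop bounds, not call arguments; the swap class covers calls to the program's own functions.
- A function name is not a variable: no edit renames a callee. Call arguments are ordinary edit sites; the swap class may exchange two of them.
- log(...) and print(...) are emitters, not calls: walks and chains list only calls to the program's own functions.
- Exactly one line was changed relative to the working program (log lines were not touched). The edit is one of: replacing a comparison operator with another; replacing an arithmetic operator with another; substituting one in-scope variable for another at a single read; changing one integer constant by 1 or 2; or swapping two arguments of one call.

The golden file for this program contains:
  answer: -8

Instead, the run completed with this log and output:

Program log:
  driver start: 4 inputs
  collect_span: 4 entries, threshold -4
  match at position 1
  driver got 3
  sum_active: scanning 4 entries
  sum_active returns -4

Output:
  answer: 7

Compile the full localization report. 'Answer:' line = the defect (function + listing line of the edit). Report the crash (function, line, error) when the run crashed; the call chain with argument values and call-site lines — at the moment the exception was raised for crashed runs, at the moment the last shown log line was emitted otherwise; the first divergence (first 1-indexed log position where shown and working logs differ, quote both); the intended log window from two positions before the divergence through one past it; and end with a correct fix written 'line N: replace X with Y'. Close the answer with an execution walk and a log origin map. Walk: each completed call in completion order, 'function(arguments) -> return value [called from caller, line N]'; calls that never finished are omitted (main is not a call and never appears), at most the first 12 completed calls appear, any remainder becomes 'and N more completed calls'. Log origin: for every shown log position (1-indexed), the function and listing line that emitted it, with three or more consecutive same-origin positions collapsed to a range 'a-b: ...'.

Answer: the defect is in count_flags at line 11.
Core observation: The earliest visible damage is log position 4 — 'driver got 3' rather than the intended 'driver got -12'.
Call chain: main -> sum_active([5, -4, -4, 7]) (called at line 28).
First divergence: position 4 — shown 'driver got 3', intended 'driver got -12'.
Intended log window:
  2: collect_span: 4 entries, threshold -4
  3: match at position 1
  4: driver got -12
  5: sum_active: scanning 4 entries
Execution walk:
  collect_span([5, -4, -4, 7], -4) -> 1  [called from count_flags, line 8]
  count_flags([5, -4, -4, 7], -4) -> 3  [called from main, line 26]
  sum_active([5, -4, -4, 7]) -> -4  [called from main, line 28]
Log line origins:
  1: logged in main at line 25
  2: logged in collect_span at line 2
  3: logged in count_flags at line 9
  4: logged in main at line 27
  5: logged in sum_active at line 14
  6: logged in sum_active at line 19
A correct fix: line 11: replace `count` with `floor`.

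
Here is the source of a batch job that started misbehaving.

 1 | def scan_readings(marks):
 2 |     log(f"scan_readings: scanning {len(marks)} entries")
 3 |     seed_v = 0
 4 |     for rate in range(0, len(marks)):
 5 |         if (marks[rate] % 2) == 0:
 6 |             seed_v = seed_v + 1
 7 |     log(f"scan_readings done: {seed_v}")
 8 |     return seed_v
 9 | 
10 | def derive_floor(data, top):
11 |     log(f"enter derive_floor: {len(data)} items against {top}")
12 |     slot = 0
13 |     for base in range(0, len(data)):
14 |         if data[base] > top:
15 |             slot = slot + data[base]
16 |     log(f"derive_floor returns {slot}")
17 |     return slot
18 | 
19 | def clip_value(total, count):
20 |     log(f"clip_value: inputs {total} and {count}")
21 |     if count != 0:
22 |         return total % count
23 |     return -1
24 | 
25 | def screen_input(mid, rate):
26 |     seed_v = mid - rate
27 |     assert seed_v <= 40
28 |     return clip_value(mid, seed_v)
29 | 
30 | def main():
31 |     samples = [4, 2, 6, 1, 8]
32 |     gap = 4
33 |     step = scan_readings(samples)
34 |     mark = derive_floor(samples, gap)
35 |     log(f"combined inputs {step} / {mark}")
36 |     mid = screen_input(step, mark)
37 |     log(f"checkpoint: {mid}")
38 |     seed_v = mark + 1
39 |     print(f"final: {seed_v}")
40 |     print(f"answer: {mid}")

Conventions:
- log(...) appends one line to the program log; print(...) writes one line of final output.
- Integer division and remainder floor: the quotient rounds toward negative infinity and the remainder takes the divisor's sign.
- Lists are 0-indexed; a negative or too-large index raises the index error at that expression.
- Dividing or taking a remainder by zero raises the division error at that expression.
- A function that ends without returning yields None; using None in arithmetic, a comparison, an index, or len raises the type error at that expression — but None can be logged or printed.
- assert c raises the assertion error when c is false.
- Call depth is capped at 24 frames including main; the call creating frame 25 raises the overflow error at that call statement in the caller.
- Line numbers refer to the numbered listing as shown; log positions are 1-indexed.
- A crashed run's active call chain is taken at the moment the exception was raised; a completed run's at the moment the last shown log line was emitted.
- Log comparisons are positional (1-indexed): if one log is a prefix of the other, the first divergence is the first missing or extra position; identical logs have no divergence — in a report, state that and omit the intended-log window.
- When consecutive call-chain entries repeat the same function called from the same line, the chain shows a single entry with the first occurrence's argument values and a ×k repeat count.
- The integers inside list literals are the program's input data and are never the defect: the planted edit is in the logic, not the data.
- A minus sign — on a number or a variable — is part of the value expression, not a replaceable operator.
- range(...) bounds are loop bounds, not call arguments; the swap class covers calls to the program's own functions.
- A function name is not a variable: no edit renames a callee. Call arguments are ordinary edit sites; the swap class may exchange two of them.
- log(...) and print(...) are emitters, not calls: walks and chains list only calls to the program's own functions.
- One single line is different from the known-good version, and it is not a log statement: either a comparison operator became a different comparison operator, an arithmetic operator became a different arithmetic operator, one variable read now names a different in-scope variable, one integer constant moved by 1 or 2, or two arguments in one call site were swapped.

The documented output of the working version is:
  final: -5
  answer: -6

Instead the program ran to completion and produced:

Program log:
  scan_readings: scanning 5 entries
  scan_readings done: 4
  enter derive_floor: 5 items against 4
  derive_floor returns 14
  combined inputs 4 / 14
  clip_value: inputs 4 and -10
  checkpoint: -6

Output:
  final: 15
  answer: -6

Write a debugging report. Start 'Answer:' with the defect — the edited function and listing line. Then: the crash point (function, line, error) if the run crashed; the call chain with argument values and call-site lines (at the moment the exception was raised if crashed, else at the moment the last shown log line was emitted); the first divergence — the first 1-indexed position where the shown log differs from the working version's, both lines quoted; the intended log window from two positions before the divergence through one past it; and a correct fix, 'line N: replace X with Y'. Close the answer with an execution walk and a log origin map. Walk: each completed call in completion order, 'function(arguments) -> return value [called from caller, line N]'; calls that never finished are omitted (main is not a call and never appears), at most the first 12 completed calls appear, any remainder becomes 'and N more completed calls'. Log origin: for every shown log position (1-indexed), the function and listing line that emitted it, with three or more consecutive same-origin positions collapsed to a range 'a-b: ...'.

Answer: the defect is in main at line 38.
Key fact: Every logged value matches the working version; the printed result is what differs.
Call chain: main.
First divergence: there is none — every log position agrees.
Execution walk:
  scan_readings([4, 2, 6, 1, 8]) -> 4  [called from main, line 33]
  derive_floor([4, 2, 6, 1, 8], 4) -> 14  [called from main, line 34]
  clip_value(4, -10) -> -6  [called from screen_input, line 28]
  screen_input(4, 14) -> -6  [called from main, line 36]
Log origin:
  1: logged in scan_readings at line 2
  2: logged in scan_readings at line 7
  3: logged in derive_floor at line 11
  4: logged in derive_floor at line 16
  5: logged in main at line 35
  6: logged in clip_value at line 20
  7: logged in main at line 37
A correct fix: line 38: replace `mark` with `mid`.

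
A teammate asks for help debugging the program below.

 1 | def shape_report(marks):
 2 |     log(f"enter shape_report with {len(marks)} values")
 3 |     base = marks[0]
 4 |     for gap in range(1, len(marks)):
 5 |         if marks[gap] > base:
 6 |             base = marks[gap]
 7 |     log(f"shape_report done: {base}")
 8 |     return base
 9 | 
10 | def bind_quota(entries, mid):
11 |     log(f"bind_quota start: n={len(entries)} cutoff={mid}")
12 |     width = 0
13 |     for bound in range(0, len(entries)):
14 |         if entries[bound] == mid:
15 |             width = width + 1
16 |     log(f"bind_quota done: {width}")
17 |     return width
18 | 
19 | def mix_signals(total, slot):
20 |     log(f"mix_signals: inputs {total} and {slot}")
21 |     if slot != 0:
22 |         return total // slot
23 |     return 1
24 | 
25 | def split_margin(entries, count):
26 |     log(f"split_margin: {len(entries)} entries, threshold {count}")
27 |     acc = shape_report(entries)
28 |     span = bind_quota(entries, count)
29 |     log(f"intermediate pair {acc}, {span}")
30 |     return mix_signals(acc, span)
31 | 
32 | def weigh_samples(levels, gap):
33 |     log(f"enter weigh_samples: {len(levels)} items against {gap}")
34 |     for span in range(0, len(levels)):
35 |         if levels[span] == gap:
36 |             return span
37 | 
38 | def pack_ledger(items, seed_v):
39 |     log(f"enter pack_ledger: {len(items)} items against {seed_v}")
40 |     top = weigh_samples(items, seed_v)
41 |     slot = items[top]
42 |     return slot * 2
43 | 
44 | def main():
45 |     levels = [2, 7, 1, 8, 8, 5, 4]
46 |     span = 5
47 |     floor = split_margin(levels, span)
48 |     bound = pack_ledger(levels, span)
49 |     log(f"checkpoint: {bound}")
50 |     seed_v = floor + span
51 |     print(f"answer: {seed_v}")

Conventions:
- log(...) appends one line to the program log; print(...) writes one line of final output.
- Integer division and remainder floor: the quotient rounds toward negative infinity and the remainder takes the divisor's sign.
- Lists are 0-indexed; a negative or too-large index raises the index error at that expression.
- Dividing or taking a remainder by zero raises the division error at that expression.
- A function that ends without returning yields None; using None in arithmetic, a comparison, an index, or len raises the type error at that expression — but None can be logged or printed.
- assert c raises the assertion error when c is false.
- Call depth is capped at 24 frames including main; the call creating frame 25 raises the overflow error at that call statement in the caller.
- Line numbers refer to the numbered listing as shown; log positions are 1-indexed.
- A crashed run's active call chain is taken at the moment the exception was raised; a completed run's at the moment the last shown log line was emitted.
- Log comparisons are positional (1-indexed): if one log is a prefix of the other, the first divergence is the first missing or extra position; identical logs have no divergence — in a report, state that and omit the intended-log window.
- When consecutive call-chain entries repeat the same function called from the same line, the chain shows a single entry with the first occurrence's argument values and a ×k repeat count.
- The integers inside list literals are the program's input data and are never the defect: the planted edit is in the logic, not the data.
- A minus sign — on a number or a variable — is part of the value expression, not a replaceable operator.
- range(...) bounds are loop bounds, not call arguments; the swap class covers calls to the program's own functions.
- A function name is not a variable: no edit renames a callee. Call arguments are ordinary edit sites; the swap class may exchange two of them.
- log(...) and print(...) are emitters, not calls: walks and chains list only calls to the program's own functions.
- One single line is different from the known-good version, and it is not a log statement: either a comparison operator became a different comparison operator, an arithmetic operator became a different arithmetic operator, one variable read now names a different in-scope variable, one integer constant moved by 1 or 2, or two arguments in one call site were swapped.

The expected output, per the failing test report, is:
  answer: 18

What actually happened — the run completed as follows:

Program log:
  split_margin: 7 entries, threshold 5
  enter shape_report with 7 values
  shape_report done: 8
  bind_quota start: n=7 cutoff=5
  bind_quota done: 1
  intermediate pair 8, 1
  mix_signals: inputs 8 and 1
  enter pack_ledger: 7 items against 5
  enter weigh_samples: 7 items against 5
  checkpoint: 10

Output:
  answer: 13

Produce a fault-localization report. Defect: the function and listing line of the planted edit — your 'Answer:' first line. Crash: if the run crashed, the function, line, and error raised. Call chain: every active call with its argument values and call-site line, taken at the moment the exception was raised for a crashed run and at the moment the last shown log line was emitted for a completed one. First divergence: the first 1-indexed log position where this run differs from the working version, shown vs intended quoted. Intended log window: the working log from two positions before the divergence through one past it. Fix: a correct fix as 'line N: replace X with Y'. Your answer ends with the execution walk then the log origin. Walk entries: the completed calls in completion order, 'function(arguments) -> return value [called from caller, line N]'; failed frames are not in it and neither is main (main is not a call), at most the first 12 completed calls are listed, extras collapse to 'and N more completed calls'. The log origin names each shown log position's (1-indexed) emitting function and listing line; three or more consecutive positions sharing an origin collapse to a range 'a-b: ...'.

Answer: the defect is in main at line 50.
The tell: The two runs log identically and part ways only at the printed values.
Call chain: main.
First divergence: there is none — every log position agrees.
Execution walk:
  shape_report([2, 7, 1, 8, 8, 5, 4]) -> 8  [called from split_margin, line 27]
  bind_quota([2, 7, 1, 8, 8, 5, 4], 5) -> 1  [called from split_margin, line 28]
  mix_signals(8, 1) -> 8  [called from split_margin, line 30]
  split_margin([2, 7, 1, 8, 8, 5, 4], 5) -> 8  [called from main, line 47]
  weigh_samples([2, 7, 1, 8, 8, 5, 4], 5) -> 5  [called from pack_ledger, line 40]
  pack_ledger([2, 7, 1, 8, 8, 5, 4], 5) -> 10  [called from main, line 48]
Log origins:
  1: logged in split_margin at line 26
  2: logged in shape_report at line 2
  3: logged in shape_report at line 7
  4: logged in bind_quota at line 11
  5: logged in bind_quota at line 16
  6: logged in split_margin at line 29
  7: logged in mix_signals at line 20
  8: logged in pack_ledger at line 39
  9: logged in weigh_samples at line 33
  10: logged in main at line 49
A correct fix: line 50: replace `span` with `bound`.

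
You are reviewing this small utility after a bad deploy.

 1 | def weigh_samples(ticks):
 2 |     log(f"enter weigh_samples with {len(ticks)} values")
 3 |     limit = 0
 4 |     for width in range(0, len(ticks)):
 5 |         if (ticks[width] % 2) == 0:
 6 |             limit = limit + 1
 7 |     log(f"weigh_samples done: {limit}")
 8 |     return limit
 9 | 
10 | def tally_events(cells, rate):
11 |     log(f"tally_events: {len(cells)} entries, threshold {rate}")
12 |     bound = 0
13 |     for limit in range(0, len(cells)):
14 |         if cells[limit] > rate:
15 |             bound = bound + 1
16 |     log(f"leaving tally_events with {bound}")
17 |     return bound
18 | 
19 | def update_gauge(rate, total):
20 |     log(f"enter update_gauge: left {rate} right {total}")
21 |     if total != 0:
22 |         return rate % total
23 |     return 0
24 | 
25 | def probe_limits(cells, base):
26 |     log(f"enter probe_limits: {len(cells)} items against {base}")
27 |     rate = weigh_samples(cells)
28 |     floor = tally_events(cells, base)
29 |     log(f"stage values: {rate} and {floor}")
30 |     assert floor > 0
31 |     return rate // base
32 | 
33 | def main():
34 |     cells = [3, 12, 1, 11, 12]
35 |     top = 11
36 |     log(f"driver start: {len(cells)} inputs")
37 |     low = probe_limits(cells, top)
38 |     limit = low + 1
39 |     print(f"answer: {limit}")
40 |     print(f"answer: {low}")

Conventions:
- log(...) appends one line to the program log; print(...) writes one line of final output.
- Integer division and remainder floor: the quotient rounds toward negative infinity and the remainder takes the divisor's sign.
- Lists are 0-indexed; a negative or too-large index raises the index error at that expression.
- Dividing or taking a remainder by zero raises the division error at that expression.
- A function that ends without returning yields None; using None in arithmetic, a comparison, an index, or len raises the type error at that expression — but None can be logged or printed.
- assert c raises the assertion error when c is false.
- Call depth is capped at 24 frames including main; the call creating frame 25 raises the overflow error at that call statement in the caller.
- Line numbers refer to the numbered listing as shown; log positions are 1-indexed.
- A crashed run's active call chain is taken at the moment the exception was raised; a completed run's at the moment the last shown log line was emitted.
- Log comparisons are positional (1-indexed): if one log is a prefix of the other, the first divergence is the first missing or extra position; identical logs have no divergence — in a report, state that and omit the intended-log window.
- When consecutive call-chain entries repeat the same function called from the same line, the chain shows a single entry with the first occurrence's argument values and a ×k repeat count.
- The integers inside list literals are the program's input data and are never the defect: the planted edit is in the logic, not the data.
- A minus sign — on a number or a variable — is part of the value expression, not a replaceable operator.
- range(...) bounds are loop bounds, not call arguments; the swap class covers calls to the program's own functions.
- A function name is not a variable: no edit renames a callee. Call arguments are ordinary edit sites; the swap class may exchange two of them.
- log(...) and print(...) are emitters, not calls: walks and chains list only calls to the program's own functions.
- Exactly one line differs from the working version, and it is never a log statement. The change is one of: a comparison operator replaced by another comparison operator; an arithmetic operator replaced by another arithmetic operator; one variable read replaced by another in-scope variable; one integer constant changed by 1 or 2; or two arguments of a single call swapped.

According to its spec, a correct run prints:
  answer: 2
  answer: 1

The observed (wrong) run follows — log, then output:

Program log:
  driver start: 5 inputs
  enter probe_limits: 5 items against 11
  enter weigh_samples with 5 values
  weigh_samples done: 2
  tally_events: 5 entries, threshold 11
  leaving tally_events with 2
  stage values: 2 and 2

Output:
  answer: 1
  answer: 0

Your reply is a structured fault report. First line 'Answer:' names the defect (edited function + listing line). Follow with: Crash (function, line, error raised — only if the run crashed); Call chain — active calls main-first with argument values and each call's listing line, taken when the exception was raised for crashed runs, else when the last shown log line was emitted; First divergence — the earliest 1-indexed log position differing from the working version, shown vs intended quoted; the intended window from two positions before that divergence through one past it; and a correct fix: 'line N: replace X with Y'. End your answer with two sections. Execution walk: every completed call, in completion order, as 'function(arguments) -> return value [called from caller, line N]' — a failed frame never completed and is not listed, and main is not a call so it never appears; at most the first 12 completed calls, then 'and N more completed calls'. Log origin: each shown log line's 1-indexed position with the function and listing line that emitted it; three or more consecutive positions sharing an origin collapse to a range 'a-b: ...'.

Answer: the defect is in probe_limits at line 31.
Key fact: Log streams are identical — the defect surfaces only in the printed output.
Call chain: main -> probe_limits([3, 12, 1, 11, 12], 11) (called at line 37).
First divergence: there is none — every log position agrees.
Execution walk:
  weigh_samples([3, 12, 1, 11, 12]) -> 2  [called from probe_limits, line 27]
  tally_events([3, 12, 1, 11, 12], 11) -> 2  [called from probe_limits, line 28]
  probe_limits([3, 12, 1, 11, 12], 11) -> 0  [called from main, line 37]
Log line origins:
  1: logged in main at line 36
  2: logged in probe_limits at line 26
  3: logged in weigh_samples at line 2
  4: logged in weigh_samples at line 7
  5: logged in tally_events at line 11
  6: logged in tally_events at line 16
  7: logged in probe_limits at line 29
A correct fix: line 31: replace `base` with `floor`.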